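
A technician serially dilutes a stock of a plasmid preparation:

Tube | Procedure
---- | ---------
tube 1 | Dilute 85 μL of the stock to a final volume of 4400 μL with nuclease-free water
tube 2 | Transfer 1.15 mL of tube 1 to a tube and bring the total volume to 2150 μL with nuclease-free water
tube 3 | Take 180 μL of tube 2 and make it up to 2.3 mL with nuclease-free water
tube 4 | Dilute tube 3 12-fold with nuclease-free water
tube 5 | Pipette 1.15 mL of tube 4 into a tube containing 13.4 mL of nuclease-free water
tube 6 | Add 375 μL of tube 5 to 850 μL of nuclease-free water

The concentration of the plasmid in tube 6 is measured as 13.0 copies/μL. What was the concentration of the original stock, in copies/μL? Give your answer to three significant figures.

7.97 × 10^6 copies/μL

Step 1: 85 μL brought to 4400 μL → factor 4400/85 = 51.765
Step 2: 1.15 mL brought to 2150 μL → factor 2.15/1.15 = 1.8696
Step 3: 180 μL brought to 2.3 mL → factor 2300/180 = 12.778
Step 4: 12-fold → factor 12
Step 5: 1.15 mL + 13.4 mL = 14.55 mL total → factor 14.55/1.15 = 12.652
Step 6: 375 μL + 850 μL = 1225 μL total → factor 1225/375 = 3.2667
Overall dilution factor = 51.765 × 1.8696 × 12.778 × 12 × 12.652 × 3.2667 = 6.1331 × 10^5
Stock = 13.0 copies/μL × 6.1331 × 10^5 = 7.97 × 10^6 copies/μL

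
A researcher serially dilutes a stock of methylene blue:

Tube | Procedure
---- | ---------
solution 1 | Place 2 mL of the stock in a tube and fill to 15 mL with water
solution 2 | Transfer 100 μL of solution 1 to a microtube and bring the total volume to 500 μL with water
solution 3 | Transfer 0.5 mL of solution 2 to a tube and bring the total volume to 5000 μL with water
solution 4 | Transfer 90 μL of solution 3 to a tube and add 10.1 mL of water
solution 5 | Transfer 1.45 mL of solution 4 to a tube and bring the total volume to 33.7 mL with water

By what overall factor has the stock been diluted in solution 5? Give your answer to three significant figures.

9.87 × 10^5

Step 1: 2 mL brought to 15 mL → factor 15/2 = 7.5
Step 2: 100 μL brought to 500 μL → factor 500/100 = 5
Step 3: 0.5 mL brought to 5000 μL → factor 5/0.5 = 10
Step 4: 90 μL + 10.1 mL = 10190 μL total → factor 10190/90 = 113.22
Step 5: 1.45 mL brought to 33.7 mL → factor 33.7/1.45 = 23.241
Overall dilution factor = 7.5 × 5 × 10 × 113.22 × 23.241 = 9.8679 × 10^5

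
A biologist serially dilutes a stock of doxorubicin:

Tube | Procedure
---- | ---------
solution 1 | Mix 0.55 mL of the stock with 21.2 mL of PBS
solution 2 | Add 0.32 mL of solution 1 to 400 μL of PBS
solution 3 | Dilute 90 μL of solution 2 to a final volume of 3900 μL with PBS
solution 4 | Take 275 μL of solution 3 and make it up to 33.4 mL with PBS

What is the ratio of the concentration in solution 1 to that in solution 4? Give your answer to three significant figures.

Step 1: 0.55 mL + 21.2 mL = 21.75 mL total → factor 21.75/0.55 = 39.545
Step 2: 0.32 mL + 400 μL = 0.72 mL total → factor 0.72/0.32 = 2.25
Step 3: 90 μL brought to 3900 μL → factor 3900/90 = 43.333
Step 4: 275 μL brought to 33.4 mL → factor 33400/275 = 121.45
Dilution factor to solution 1 = 39.545; to solution 4 = 4.6829 × 10^5
[solution 1]/[solution 4] = (factor to solution 4)/(factor to solution 1) = 4.6829 × 10^5/39.545 = 1.18 × 10^4

1.18 × 10^4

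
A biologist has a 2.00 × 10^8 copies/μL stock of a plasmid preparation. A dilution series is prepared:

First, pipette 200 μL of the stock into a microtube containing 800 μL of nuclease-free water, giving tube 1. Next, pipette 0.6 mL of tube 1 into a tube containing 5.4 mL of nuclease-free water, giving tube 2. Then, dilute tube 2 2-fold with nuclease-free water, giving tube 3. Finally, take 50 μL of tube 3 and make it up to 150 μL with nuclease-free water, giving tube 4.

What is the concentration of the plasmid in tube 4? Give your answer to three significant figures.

6.67 × 10^5 copies/μL

Step 1: 200 μL + 800 μL = 1000 μL total → factor 1000/200 = 5
Step 2: 0.6 mL + 5.4 mL = 6 mL total → factor 6/0.6 = 10
Step 3: 2-fold → factor 2
Step 4: 50 μL brought to 150 μL → factor 150/50 = 3
Overall dilution factor = 5 × 10 × 2 × 3 = 300
Final = 2.00 × 10^8 copies/μL / 300 = 6.67 × 10^5 copies/μL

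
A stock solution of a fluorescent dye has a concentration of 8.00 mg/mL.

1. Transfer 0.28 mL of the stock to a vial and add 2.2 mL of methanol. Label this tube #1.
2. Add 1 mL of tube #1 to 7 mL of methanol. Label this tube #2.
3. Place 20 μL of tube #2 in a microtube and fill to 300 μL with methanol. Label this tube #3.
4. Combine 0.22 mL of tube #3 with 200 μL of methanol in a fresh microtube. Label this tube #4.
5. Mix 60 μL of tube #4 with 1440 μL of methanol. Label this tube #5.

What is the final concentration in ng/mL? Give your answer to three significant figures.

Step 1: 0.28 mL + 2.2 mL = 2.48 mL total → factor 2.48/0.28 = 8.8571
Step 2: 1 mL + 7 mL = 8 mL total → factor 8/1 = 8
Step 3: 20 μL brought to 300 μL → factor 300/20 = 15
Step 4: 0.22 mL + 200 μL = 0.42 mL total → factor 0.42/0.22 = 1.9091
Step 5: 60 μL + 1440 μL = 1500 μL total → factor 1500/60 = 25
Overall dilution factor = 8.8571 × 8 × 15 × 1.9091 × 25 = 50727
Final = 8.00 mg/mL / 50727 = 0.0001577 mg/mL = 158 ng/mL

158 ng/mL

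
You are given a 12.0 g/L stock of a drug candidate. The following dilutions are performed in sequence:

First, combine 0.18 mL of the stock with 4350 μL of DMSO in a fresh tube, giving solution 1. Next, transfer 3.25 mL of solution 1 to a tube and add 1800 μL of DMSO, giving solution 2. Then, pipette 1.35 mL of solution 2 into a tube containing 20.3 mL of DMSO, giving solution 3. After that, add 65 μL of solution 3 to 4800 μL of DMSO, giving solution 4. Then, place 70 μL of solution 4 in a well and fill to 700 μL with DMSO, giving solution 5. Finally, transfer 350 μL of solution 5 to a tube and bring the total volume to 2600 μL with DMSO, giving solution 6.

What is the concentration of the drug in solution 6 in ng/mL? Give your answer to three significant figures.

3.44 ng/mL

Step 1: 0.18 mL + 4350 μL = 4.53 mL total → factor 4.53/0.18 = 25.167
Step 2: 3.25 mL + 1800 μL = 5.05 mL total → factor 5.05/3.25 = 1.5538
Step 3: 1.35 mL + 20.3 mL = 21.65 mL total → factor 21.65/1.35 = 16.037
Step 4: 65 μL + 4800 μL = 4865 μL total → factor 4865/65 = 74.846
Step 5: 70 μL brought to 700 μL → factor 700/70 = 10
Step 6: 350 μL brought to 2600 μL → factor 2600/350 = 7.4286
Overall dilution factor = 25.167 × 1.5538 × 16.037 × 74.846 × 10 × 7.4286 = 3.4868 × 10^6
Final = 12.0 g/L / 3.4868 × 10^6 = 3.442 × 10^-6 g/L = 3.44 ng/mL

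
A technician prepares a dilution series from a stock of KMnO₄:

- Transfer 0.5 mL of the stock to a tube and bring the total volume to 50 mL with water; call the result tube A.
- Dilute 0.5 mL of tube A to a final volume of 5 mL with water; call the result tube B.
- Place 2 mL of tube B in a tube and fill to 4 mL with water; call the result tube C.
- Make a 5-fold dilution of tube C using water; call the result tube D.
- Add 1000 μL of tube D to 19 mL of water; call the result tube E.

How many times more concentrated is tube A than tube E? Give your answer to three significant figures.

2.00 × 10^3

Step 1: 0.5 mL brought to 50 mL → factor 50/0.5 = 100
Step 2: 0.5 mL brought to 5 mL → factor 5/0.5 = 10
Step 3: 2 mL brought to 4 mL → factor 4/2 = 2
Step 4: 5-fold → factor 5
Step 5: 1000 μL + 19 mL = 20000 μL total → factor 20000/1000 = 20
Dilution factor to tube A = 100; to tube E = 2 × 10^5
[tube A]/[tube E] = (factor to tube E)/(factor to tube A) = 2 × 10^5/100 = 2.00 × 10^3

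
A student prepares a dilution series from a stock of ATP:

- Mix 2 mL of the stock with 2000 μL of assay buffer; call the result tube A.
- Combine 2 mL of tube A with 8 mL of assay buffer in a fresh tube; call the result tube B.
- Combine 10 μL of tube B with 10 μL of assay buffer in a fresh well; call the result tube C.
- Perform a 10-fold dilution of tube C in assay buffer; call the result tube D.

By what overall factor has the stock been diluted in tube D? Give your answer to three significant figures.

200

Step 1: 2 mL + 2000 μL = 4 mL total → factor 4/2 = 2
Step 2: 2 mL + 8 mL = 10 mL total → factor 10/2 = 5
Step 3: 10 μL + 10 μL = 20 μL total → factor 20/10 = 2
Step 4: 10-fold → factor 10
Overall dilution factor = 2 × 5 × 2 × 10 = 200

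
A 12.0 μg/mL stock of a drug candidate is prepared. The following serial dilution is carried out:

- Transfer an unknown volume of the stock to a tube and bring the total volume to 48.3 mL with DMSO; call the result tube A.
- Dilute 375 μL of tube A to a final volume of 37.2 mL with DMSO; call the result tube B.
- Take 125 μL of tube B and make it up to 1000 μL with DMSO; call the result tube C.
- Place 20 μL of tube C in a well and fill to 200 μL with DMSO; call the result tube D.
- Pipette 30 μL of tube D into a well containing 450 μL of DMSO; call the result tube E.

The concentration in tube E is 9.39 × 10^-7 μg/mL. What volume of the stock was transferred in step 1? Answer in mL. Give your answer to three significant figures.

Step 1: v brought to 48.3 mL → factor = 48.3 mL/v
Step 2: 375 μL brought to 37.2 mL → factor 37200/375 = 99.2
Step 3: 125 μL brought to 1000 μL → factor 1000/125 = 8
Step 4: 20 μL brought to 200 μL → factor 200/20 = 10
Step 5: 30 μL + 450 μL = 480 μL total → factor 480/30 = 16
Product of known-step factors = 1.2698 × 10^5
Overall factor = 12.0 μg/mL / (9.39 × 10^-7 μg/mL) = 1.278 × 10^7
Step-1 factor = 1.278 × 10^7 / 1.2698 × 10^5 = 100.65
v = 48.3 mL / 100.65 = 0.480 mL

0.480 mL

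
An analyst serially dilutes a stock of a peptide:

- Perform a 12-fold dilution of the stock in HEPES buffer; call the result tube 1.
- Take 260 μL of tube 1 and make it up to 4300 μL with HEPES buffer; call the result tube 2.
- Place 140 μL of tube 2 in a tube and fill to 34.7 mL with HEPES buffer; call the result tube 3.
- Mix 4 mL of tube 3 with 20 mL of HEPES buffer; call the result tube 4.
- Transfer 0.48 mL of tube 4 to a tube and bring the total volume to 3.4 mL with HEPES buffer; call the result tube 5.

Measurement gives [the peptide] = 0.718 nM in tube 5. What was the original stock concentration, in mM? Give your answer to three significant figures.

1.50 mM

Step 1: 12-fold → factor 12
Step 2: 260 μL brought to 4300 μL → factor 4300/260 = 16.538
Step 3: 140 μL brought to 34.7 mL → factor 34700/140 = 247.86
Step 4: 4 mL + 20 mL = 24 mL total → factor 24/4 = 6
Step 5: 0.48 mL brought to 3.4 mL → factor 3.4/0.48 = 7.0833
Overall dilution factor = 12 × 16.538 × 247.86 × 6 × 7.0833 = 2.0906 × 10^6
Stock = 0.718 nM × 2.0906 × 10^6 = 1.501 × 10^6 nM = 1.50 mM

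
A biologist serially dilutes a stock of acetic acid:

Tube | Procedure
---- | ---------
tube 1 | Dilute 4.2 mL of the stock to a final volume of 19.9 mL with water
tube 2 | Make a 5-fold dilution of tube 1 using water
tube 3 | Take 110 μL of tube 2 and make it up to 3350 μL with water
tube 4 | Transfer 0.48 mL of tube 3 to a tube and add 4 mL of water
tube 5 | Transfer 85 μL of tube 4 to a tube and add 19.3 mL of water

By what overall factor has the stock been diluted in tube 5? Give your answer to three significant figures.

1.54 × 10^6

Step 1: 4.2 mL brought to 19.9 mL → factor 19.9/4.2 = 4.7381
Step 2: 5-fold → factor 5
Step 3: 110 μL brought to 3350 μL → factor 3350/110 = 30.455
Step 4: 0.48 mL + 4 mL = 4.48 mL total → factor 4.48/0.48 = 9.3333
Step 5: 85 μL + 19.3 mL = 19385 μL total → factor 19385/85 = 228.06
Overall dilution factor = 4.7381 × 5 × 30.455 × 9.3333 × 228.06 = 1.5357 × 10^6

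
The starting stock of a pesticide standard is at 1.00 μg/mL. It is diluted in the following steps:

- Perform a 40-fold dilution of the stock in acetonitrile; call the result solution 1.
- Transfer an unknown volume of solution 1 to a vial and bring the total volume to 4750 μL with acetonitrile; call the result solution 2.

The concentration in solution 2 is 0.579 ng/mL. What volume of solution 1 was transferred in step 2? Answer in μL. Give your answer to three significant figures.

Step 1: 40-fold → factor 40
Step 2: v brought to 4750 μL → factor = 4750 μL/v
Product of known-step factors = 40
Overall factor = 1.00 μg/mL / (0.579 ng/mL) = 1727.1
Step-2 factor = 1727.1 / 40 = 43.178
v = 4750 μL / 43.178 = 110 μL

110 μL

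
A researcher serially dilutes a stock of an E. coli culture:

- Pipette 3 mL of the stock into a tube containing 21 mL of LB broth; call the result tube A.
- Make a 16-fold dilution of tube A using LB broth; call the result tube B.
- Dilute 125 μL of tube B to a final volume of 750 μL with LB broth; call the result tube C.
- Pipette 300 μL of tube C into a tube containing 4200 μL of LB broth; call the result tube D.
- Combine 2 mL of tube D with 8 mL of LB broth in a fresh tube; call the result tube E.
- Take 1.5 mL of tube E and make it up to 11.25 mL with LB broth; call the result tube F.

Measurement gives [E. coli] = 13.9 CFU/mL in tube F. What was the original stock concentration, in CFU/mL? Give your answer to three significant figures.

Step 1: 3 mL + 21 mL = 24 mL total → factor 24/3 = 8
Step 2: 16-fold → factor 16
Step 3: 125 μL brought to 750 μL → factor 750/125 = 6
Step 4: 300 μL + 4200 μL = 4500 μL total → factor 4500/300 = 15
Step 5: 2 mL + 8 mL = 10 mL total → factor 10/2 = 5
Step 6: 1.5 mL brought to 11.25 mL → factor 11.25/1.5 = 7.5
Overall dilution factor = 8 × 16 × 6 × 15 × 5 × 7.5 = 4.32 × 10^5
Stock = 13.9 CFU/mL × 4.32 × 10^5 = 6.00 × 10^6 CFU/mL

6.00 × 10^6 CFU/mL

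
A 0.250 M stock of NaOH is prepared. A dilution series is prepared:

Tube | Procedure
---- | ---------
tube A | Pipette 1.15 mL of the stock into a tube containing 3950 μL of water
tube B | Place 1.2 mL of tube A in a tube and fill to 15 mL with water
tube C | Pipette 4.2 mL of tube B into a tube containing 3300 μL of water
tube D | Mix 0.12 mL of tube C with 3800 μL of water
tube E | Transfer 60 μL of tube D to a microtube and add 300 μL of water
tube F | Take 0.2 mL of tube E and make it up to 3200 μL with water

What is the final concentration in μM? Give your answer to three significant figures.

0.805 μM

Step 1: 1.15 mL + 3950 μL = 5.1 mL total → factor 5.1/1.15 = 4.4348
Step 2: 1.2 mL brought to 15 mL → factor 15/1.2 = 12.5
Step 3: 4.2 mL + 3300 μL = 7.5 mL total → factor 7.5/4.2 = 1.7857
Step 4: 0.12 mL + 3800 μL = 3.92 mL total → factor 3.92/0.12 = 32.667
Step 5: 60 μL + 300 μL = 360 μL total → factor 360/60 = 6
Step 6: 0.2 mL brought to 3200 μL → factor 3.2/0.2 = 16
Overall dilution factor = 4.4348 × 12.5 × 1.7857 × 32.667 × 6 × 16 = 3.1043 × 10^5
Final = 0.250 M / 3.1043 × 10^5 = 8.053 × 10^-7 M = 0.805 μM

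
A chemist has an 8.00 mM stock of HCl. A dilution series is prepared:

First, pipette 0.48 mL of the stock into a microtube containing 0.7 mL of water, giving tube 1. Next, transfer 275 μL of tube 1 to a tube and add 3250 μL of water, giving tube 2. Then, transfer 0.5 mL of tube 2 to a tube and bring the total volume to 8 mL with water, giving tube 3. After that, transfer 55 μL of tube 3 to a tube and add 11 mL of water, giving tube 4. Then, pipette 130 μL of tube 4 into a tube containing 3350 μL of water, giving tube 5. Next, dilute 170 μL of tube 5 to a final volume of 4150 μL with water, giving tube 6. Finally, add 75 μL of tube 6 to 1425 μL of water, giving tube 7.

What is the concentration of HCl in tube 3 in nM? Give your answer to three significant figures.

Step 1: 0.48 mL + 0.7 mL = 1.18 mL total → factor 1.18/0.48 = 2.4583
Step 2: 275 μL + 3250 μL = 3525 μL total → factor 3525/275 = 12.818
Step 3: 0.5 mL brought to 8 mL → factor 8/0.5 = 16
Dilution factor through tube 3 = 2.4583 × 12.818 × 16 = 504.18
[tube 3] = 8.00 mM / 504.18 = 0.01587 mM = 1.59 × 10^4 nM

1.59 × 10^4 nM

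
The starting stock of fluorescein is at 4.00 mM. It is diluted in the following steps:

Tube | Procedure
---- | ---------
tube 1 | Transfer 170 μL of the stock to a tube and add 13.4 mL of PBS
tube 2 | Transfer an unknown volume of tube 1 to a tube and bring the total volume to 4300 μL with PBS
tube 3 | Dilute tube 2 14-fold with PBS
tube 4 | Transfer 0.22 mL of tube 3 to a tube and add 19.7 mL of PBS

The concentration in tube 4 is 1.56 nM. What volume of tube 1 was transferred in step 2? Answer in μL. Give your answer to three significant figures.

Step 1: 170 μL + 13.4 mL = 13570 μL total → factor 13570/170 = 79.824
Step 2: v brought to 4300 μL → factor = 4300 μL/v
Step 3: 14-fold → factor 14
Step 4: 0.22 mL + 19.7 mL = 19.92 mL total → factor 19.92/0.22 = 90.545
Product of known-step factors = 1.0119 × 10^5
Overall factor = 4.00 mM / (1.56 nM) = 2.5641 × 10^6
Step-2 factor = 2.5641 × 10^6 / 1.0119 × 10^5 = 25.34
v = 4300 μL / 25.34 = 170 μL

170 μL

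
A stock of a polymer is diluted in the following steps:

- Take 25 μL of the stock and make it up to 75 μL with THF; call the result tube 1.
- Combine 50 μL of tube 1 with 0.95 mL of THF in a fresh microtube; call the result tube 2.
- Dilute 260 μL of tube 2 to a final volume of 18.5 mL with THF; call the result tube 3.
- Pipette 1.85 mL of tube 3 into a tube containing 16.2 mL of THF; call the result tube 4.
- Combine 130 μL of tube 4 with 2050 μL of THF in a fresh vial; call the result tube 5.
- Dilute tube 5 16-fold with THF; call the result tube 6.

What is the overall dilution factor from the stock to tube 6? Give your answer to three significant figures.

Step 1: 25 μL brought to 75 μL → factor 75/25 = 3
Step 2: 50 μL + 0.95 mL = 1000 μL total → factor 1000/50 = 20
Step 3: 260 μL brought to 18.5 mL → factor 18500/260 = 71.154
Step 4: 1.85 mL + 16.2 mL = 18.05 mL total → factor 18.05/1.85 = 9.7568
Step 5: 130 μL + 2050 μL = 2180 μL total → factor 2180/130 = 16.769
Step 6: 16-fold → factor 16
Overall dilution factor = 3 × 20 × 71.154 × 9.7568 × 16.769 × 16 = 1.1176 × 10^7

1.12 × 10^7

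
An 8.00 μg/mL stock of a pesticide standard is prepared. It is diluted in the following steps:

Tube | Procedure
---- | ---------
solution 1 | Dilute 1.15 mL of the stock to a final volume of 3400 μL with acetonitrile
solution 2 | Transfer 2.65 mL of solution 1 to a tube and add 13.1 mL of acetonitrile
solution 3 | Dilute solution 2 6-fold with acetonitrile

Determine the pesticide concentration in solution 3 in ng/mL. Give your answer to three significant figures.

75.9 ng/mL

Step 1: 1.15 mL brought to 3400 μL → factor 3.4/1.15 = 2.9565
Step 2: 2.65 mL + 13.1 mL = 15.75 mL total → factor 15.75/2.65 = 5.9434
Step 3: 6-fold → factor 6
Overall dilution factor = 2.9565 × 5.9434 × 6 = 105.43
Final = 8.00 μg/mL / 105.43 = 0.07588 μg/mL = 75.9 ng/mL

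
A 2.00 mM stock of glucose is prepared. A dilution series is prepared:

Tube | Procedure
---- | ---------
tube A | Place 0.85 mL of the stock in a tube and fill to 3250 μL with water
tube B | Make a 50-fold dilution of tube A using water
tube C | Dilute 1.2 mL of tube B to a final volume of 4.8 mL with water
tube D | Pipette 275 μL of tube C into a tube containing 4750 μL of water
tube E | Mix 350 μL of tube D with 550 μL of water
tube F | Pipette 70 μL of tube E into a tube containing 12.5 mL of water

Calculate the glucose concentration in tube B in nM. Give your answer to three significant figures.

Step 1: 0.85 mL brought to 3250 μL → factor 3.25/0.85 = 3.8235
Step 2: 50-fold → factor 50
Dilution factor through tube B = 3.8235 × 50 = 191.18
[tube B] = 2.00 mM / 191.18 = 0.01046 mM = 1.05 × 10^4 nM

1.05 × 10^4 nM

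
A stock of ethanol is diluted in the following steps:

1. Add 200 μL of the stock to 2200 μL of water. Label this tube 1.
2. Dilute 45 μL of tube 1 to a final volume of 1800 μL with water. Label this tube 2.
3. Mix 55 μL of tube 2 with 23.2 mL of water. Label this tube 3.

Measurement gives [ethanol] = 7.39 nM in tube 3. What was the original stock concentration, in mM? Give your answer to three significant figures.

Step 1: 200 μL + 2200 μL = 2400 μL total → factor 2400/200 = 12
Step 2: 45 μL brought to 1800 μL → factor 1800/45 = 40
Step 3: 55 μL + 23.2 mL = 23255 μL total → factor 23255/55 = 422.82
Overall dilution factor = 12 × 40 × 422.82 = 2.0295 × 10^5
Stock = 7.39 nM × 2.0295 × 10^5 = 1.500 × 10^6 nM = 1.50 mM

1.50 mM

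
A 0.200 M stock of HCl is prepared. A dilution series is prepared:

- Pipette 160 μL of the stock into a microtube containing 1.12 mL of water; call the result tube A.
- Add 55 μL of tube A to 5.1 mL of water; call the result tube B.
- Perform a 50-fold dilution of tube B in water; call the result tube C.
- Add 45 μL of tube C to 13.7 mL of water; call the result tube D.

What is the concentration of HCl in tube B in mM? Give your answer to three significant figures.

0.267 mM

Step 1: 160 μL + 1.12 mL = 1280 μL total → factor 1280/160 = 8
Step 2: 55 μL + 5.1 mL = 5155 μL total → factor 5155/55 = 93.727
Dilution factor through tube B = 8 × 93.727 = 749.82
[tube B] = 0.200 M / 749.82 = 0.0002667 M = 0.267 mM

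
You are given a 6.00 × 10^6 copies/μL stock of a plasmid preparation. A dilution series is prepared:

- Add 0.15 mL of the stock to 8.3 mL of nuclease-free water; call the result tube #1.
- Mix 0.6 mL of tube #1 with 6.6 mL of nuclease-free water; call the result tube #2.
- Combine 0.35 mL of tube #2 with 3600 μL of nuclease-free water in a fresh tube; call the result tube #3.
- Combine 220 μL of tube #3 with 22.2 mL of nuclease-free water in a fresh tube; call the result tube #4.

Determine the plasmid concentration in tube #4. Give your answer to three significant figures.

Step 1: 0.15 mL + 8.3 mL = 8.45 mL total → factor 8.45/0.15 = 56.333
Step 2: 0.6 mL + 6.6 mL = 7.2 mL total → factor 7.2/0.6 = 12
Step 3: 0.35 mL + 3600 μL = 3.95 mL total → factor 3.95/0.35 = 11.286
Step 4: 220 μL + 22.2 mL = 22420 μL total → factor 22420/220 = 101.91
Overall dilution factor = 56.333 × 12 × 11.286 × 101.91 = 7.7748 × 10^5
Final = 6.00 × 10^6 copies/μL / 7.7748 × 10^5 = 7.72 copies/μL

7.72 copies/μL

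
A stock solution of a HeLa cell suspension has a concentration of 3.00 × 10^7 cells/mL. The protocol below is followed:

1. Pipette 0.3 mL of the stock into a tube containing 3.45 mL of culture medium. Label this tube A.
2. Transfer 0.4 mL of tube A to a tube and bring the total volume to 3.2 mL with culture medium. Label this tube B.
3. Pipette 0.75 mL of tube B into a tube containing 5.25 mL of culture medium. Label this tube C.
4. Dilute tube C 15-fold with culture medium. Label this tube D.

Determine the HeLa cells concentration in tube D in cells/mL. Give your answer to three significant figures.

2.50 × 10^3 cells/mL

Step 1: 0.3 mL + 3.45 mL = 3.75 mL total → factor 3.75/0.3 = 12.5
Step 2: 0.4 mL brought to 3.2 mL → factor 3.2/0.4 = 8
Step 3: 0.75 mL + 5.25 mL = 6 mL total → factor 6/0.75 = 8
Step 4: 15-fold → factor 15
Overall dilution factor = 12.5 × 8 × 8 × 15 = 12000
Final = 3.00 × 10^7 cells/mL / 12000 = 2.50 × 10^3 cells/mL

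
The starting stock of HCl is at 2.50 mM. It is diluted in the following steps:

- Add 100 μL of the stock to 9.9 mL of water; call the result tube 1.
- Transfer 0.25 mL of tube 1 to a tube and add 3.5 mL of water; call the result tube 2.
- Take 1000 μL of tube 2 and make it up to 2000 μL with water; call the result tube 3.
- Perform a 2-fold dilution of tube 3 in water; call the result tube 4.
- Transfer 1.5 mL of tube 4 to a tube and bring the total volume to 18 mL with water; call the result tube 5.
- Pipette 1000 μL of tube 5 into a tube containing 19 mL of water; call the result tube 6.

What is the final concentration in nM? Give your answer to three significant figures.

1.74 nM

Step 1: 100 μL + 9.9 mL = 10000 μL total → factor 10000/100 = 100
Step 2: 0.25 mL + 3.5 mL = 3.75 mL total → factor 3.75/0.25 = 15
Step 3: 1000 μL brought to 2000 μL → factor 2000/1000 = 2
Step 4: 2-fold → factor 2
Step 5: 1.5 mL brought to 18 mL → factor 18/1.5 = 12
Step 6: 1000 μL + 19 mL = 20000 μL total → factor 20000/1000 = 20
Overall dilution factor = 100 × 15 × 2 × 2 × 12 × 20 = 1.44 × 10^6
Final = 2.50 mM / 1.44 × 10^6 = 1.736 × 10^-6 mM = 1.74 nM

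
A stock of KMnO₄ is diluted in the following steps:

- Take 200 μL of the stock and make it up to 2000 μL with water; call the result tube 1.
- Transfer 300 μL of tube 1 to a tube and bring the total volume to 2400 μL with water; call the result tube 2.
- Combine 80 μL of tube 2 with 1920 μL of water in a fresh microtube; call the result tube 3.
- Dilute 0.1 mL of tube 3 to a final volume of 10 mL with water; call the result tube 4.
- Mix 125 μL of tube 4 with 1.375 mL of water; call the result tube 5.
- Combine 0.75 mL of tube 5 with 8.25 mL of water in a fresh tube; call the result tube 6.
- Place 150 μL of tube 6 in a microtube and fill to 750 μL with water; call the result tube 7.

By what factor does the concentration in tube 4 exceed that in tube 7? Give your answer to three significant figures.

720

Step 1: 200 μL brought to 2000 μL → factor 2000/200 = 10
Step 2: 300 μL brought to 2400 μL → factor 2400/300 = 8
Step 3: 80 μL + 1920 μL = 2000 μL total → factor 2000/80 = 25
Step 4: 0.1 mL brought to 10 mL → factor 10/0.1 = 100
Step 5: 125 μL + 1.375 mL = 1500 μL total → factor 1500/125 = 12
Step 6: 0.75 mL + 8.25 mL = 9 mL total → factor 9/0.75 = 12
Step 7: 150 μL brought to 750 μL → factor 750/150 = 5
Dilution factor to tube 4 = 2 × 10^5; to tube 7 = 1.44 × 10^8
[tube 4]/[tube 7] = (factor to tube 7)/(factor to tube 4) = 1.44 × 10^8/2 × 10^5 = 720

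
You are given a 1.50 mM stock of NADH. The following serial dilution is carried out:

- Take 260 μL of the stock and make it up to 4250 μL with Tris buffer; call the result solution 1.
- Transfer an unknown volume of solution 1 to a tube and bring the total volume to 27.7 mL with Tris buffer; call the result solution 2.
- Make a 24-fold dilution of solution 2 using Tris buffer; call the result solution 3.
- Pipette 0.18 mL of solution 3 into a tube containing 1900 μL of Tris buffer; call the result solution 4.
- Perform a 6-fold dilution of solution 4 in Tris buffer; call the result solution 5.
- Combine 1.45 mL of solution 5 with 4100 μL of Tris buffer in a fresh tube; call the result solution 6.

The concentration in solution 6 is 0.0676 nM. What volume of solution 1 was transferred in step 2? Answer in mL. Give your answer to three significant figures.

0.130 mL

Step 1: 260 μL brought to 4250 μL → factor 4250/260 = 16.346
Step 2: v brought to 27.7 mL → factor = 27.7 mL/v
Step 3: 24-fold → factor 24
Step 4: 0.18 mL + 1900 μL = 2.08 mL total → factor 2.08/0.18 = 11.556
Step 5: 6-fold → factor 6
Step 6: 1.45 mL + 4100 μL = 5.55 mL total → factor 5.55/1.45 = 3.8276
Product of known-step factors = 1.0411 × 10^5
Overall factor = 1.50 mM / (0.0676 nM) = 2.2189 × 10^7
Step-2 factor = 2.2189 × 10^7 / 1.0411 × 10^5 = 213.13
v = 27.7 mL / 213.13 = 0.130 mL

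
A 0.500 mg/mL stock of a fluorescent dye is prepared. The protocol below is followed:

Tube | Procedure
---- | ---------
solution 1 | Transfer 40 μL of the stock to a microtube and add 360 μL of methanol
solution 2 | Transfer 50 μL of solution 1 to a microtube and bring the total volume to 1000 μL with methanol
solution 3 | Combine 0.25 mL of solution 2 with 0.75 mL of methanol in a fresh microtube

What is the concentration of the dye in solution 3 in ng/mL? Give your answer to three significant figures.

625 ng/mL

Step 1: 40 μL + 360 μL = 400 μL total → factor 400/40 = 10
Step 2: 50 μL brought to 1000 μL → factor 1000/50 = 20
Step 3: 0.25 mL + 0.75 mL = 1 mL total → factor 1/0.25 = 4
Overall dilution factor = 10 × 20 × 4 = 800
Final = 0.500 mg/mL / 800 = 0.0006250 mg/mL = 625 ng/mL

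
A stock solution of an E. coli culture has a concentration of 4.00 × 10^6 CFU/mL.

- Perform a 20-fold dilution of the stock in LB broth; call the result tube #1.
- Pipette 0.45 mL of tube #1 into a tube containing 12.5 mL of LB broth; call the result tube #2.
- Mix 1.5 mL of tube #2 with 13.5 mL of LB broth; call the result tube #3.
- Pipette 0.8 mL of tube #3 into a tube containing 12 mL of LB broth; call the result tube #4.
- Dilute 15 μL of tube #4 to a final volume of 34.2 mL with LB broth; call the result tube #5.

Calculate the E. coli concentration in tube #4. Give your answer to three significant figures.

Step 1: 20-fold → factor 20
Step 2: 0.45 mL + 12.5 mL = 12.95 mL total → factor 12.95/0.45 = 28.778
Step 3: 1.5 mL + 13.5 mL = 15 mL total → factor 15/1.5 = 10
Step 4: 0.8 mL + 12 mL = 12.8 mL total → factor 12.8/0.8 = 16
Dilution factor through tube #4 = 20 × 28.778 × 10 × 16 = 92089
[tube #4] = 4.00 × 10^6 CFU/mL / 92089 = 43.4 CFU/mL

43.4 CFU/mL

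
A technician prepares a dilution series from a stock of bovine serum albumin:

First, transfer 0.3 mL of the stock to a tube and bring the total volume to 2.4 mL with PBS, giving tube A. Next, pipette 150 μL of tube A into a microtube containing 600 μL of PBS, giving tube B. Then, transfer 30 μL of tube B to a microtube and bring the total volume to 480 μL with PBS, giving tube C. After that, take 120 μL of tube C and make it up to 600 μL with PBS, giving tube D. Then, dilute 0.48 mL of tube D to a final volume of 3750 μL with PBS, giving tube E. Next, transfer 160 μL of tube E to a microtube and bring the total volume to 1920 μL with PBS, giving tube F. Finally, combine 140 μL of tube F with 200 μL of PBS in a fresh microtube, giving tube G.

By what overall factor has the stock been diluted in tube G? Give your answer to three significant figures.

7.29 × 10^5

Step 1: 0.3 mL brought to 2.4 mL → factor 2.4/0.3 = 8
Step 2: 150 μL + 600 μL = 750 μL total → factor 750/150 = 5
Step 3: 30 μL brought to 480 μL → factor 480/30 = 16
Step 4: 120 μL brought to 600 μL → factor 600/120 = 5
Step 5: 0.48 mL brought to 3750 μL → factor 3.75/0.48 = 7.8125
Step 6: 160 μL brought to 1920 μL → factor 1920/160 = 12
Step 7: 140 μL + 200 μL = 340 μL total → factor 340/140 = 2.4286
Overall dilution factor = 8 × 5 × 16 × 5 × 7.8125 × 12 × 2.4286 = 7.2857 × 10^5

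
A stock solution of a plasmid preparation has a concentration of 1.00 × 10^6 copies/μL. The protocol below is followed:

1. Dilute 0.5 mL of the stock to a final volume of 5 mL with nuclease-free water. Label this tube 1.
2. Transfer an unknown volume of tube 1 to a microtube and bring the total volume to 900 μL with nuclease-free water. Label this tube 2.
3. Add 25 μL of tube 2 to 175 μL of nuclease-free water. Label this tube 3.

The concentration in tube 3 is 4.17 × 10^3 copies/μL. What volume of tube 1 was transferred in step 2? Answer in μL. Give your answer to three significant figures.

300 μL

Step 1: 0.5 mL brought to 5 mL → factor 5/0.5 = 10
Step 2: v brought to 900 μL → factor = 900 μL/v
Step 3: 25 μL + 175 μL = 200 μL total → factor 200/25 = 8
Product of known-step factors = 80
Overall factor = 1.00 × 10^6 copies/μL / (4.17 × 10^3 copies/μL) = 239.81
Step-2 factor = 239.81 / 80 = 2.9976
v = 900 μL / 2.9976 = 300 μL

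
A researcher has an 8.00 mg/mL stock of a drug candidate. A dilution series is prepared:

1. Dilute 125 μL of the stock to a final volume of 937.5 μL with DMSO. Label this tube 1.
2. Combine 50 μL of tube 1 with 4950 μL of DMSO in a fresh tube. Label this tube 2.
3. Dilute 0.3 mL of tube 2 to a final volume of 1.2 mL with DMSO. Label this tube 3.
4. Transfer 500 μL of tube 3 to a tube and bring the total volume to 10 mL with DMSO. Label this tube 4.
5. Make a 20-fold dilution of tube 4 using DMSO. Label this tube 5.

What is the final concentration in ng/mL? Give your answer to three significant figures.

Step 1: 125 μL brought to 937.5 μL → factor 937.5/125 = 7.5
Step 2: 50 μL + 4950 μL = 5000 μL total → factor 5000/50 = 100
Step 3: 0.3 mL brought to 1.2 mL → factor 1.2/0.3 = 4
Step 4: 500 μL brought to 10 mL → factor 10000/500 = 20
Step 5: 20-fold → factor 20
Overall dilution factor = 7.5 × 100 × 4 × 20 × 20 = 1.2 × 10^6
Final = 8.00 mg/mL / 1.2 × 10^6 = 6.667 × 10^-6 mg/mL = 6.67 ng/mL

6.67 ng/mL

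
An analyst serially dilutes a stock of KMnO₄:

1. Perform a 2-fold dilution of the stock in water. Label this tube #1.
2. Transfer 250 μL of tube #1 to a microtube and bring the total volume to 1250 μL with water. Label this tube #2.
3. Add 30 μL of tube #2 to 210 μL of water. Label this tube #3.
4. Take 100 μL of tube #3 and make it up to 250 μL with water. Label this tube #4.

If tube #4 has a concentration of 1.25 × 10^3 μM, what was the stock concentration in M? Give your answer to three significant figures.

Step 1: 2-fold → factor 2
Step 2: 250 μL brought to 1250 μL → factor 1250/250 = 5
Step 3: 30 μL + 210 μL = 240 μL total → factor 240/30 = 8
Step 4: 100 μL brought to 250 μL → factor 250/100 = 2.5
Overall dilution factor = 2 × 5 × 8 × 2.5 = 200
Stock = 1.25 × 10^3 μM × 200 = 2.500 × 10^5 μM = 0.250 M

0.250 M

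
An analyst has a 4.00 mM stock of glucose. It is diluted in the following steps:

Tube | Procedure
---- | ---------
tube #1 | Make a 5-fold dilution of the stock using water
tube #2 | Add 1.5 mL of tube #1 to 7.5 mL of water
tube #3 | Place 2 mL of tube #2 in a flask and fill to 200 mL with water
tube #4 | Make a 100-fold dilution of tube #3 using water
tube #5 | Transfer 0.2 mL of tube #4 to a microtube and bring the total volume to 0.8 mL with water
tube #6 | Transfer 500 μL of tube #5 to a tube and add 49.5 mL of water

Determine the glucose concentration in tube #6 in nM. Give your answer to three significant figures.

0.0333 nM

Step 1: 5-fold → factor 5
Step 2: 1.5 mL + 7.5 mL = 9 mL total → factor 9/1.5 = 6
Step 3: 2 mL brought to 200 mL → factor 200/2 = 100
Step 4: 100-fold → factor 100
Step 5: 0.2 mL brought to 0.8 mL → factor 0.8/0.2 = 4
Step 6: 500 μL + 49.5 mL = 50000 μL total → factor 50000/500 = 100
Overall dilution factor = 5 × 6 × 100 × 100 × 4 × 100 = 1.2 × 10^8
Final = 4.00 mM / 1.2 × 10^8 = 3.333 × 10^-8 mM = 0.0333 nM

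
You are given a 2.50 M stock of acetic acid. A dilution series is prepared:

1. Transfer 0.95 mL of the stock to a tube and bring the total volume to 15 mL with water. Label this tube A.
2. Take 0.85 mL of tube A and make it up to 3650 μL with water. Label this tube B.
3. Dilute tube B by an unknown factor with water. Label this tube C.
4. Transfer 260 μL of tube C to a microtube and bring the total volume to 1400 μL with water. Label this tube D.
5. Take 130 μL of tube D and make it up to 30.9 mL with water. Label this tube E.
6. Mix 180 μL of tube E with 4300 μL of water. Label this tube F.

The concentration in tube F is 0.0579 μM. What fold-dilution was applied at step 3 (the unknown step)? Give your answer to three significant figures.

Step 1: 0.95 mL brought to 15 mL → factor 15/0.95 = 15.789
Step 2: 0.85 mL brought to 3650 μL → factor 3.65/0.85 = 4.2941
Step 3: unknown factor x
Step 4: 260 μL brought to 1400 μL → factor 1400/260 = 5.3846
Step 5: 130 μL brought to 30.9 mL → factor 30900/130 = 237.69
Step 6: 180 μL + 4300 μL = 4480 μL total → factor 4480/180 = 24.889
Product of known-step factors = 2.1598 × 10^6
Overall factor = 2.50 M / (0.0579 μM) = 4.3178 × 10^7
x = 4.3178 × 10^7 / 2.1598 × 10^6 = 20.0

20.0-fold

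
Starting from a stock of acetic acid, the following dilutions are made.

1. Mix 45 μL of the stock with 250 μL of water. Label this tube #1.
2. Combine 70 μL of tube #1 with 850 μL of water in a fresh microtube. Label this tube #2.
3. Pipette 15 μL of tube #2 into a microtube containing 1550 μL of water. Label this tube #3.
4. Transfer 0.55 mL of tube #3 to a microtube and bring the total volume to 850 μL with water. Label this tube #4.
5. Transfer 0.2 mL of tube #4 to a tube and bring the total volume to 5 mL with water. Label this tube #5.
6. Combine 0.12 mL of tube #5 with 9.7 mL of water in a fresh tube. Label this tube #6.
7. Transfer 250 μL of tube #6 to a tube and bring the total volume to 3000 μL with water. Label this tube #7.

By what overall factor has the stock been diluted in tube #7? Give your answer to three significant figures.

Step 1: 45 μL + 250 μL = 295 μL total → factor 295/45 = 6.5556
Step 2: 70 μL + 850 μL = 920 μL total → factor 920/70 = 13.143
Step 3: 15 μL + 1550 μL = 1565 μL total → factor 1565/15 = 104.33
Step 4: 0.55 mL brought to 850 μL → factor 0.85/0.55 = 1.5455
Step 5: 0.2 mL brought to 5 mL → factor 5/0.2 = 25
Step 6: 0.12 mL + 9.7 mL = 9.82 mL total → factor 9.82/0.12 = 81.833
Step 7: 250 μL brought to 3000 μL → factor 3000/250 = 12
Overall dilution factor = 6.5556 × 13.143 × 104.33 × 1.5455 × 25 × 81.833 × 12 = 3.4106 × 10^8

3.41 × 10^8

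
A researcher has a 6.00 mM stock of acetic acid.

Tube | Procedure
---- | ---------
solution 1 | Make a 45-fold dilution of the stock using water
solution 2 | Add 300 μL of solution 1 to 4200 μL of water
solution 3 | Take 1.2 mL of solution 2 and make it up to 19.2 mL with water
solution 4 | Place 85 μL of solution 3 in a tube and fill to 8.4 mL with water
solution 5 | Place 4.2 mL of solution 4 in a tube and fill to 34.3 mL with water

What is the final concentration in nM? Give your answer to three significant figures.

0.688 nM

Step 1: 45-fold → factor 45
Step 2: 300 μL + 4200 μL = 4500 μL total → factor 4500/300 = 15
Step 3: 1.2 mL brought to 19.2 mL → factor 19.2/1.2 = 16
Step 4: 85 μL brought to 8.4 mL → factor 8400/85 = 98.824
Step 5: 4.2 mL brought to 34.3 mL → factor 34.3/4.2 = 8.1667
Overall dilution factor = 45 × 15 × 16 × 98.824 × 8.1667 = 8.7162 × 10^6
Final = 6.00 mM / 8.7162 × 10^6 = 6.884 × 10^-7 mM = 0.688 nM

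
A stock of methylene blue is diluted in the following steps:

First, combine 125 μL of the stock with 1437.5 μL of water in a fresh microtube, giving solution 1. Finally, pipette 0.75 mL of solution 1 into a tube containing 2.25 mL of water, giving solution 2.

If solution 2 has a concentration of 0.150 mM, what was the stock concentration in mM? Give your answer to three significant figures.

7.50 mM

Step 1: 125 μL + 1437.5 μL = 1562.5 μL total → factor 1562.5/125 = 12.5
Step 2: 0.75 mL + 2.25 mL = 3 mL total → factor 3/0.75 = 4
Overall dilution factor = 12.5 × 4 = 50
Stock = 0.150 mM × 50 = 7.50 mM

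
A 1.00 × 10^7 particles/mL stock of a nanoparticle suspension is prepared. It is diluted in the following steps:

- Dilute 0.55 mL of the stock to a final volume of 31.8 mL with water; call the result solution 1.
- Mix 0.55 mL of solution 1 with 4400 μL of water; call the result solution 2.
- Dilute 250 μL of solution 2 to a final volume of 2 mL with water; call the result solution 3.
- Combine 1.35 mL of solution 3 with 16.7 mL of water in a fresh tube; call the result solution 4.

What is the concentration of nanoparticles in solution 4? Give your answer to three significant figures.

180 particles/mL

Step 1: 0.55 mL brought to 31.8 mL → factor 31.8/0.55 = 57.818
Step 2: 0.55 mL + 4400 μL = 4.95 mL total → factor 4.95/0.55 = 9
Step 3: 250 μL brought to 2 mL → factor 2000/250 = 8
Step 4: 1.35 mL + 16.7 mL = 18.05 mL total → factor 18.05/1.35 = 13.37
Overall dilution factor = 57.818 × 9 × 8 × 13.37 = 55660
Final = 1.00 × 10^7 particles/mL / 55660 = 180 particles/mL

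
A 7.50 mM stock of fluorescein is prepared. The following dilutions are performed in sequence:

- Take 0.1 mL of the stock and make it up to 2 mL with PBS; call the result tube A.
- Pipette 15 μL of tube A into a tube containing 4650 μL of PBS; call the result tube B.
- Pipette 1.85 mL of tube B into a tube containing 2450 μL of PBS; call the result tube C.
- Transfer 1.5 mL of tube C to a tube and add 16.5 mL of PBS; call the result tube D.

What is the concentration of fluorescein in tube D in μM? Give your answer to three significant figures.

Step 1: 0.1 mL brought to 2 mL → factor 2/0.1 = 20
Step 2: 15 μL + 4650 μL = 4665 μL total → factor 4665/15 = 311
Step 3: 1.85 mL + 2450 μL = 4.3 mL total → factor 4.3/1.85 = 2.3243
Step 4: 1.5 mL + 16.5 mL = 18 mL total → factor 18/1.5 = 12
Overall dilution factor = 20 × 311 × 2.3243 × 12 = 1.7349 × 10^5
Final = 7.50 mM / 1.7349 × 10^5 = 4.323 × 10^-5 mM = 0.0432 μM

0.0432 μM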